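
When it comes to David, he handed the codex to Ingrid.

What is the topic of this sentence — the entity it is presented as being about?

David

The construction explicitly marks "David" as what the sentence is about — the topic.
The remainder of the clause is the comment (what is said about the topic).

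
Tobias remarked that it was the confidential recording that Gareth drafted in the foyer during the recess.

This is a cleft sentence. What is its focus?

the confidential recording

In an it-cleft "It was X that/who ...", the clefted constituent X is the focus; the that/who-clause expresses the presupposed open proposition.
Here the focus is "the confidential recording". The backgrounded (presupposed) material includes "Gareth", "during the recess" and "in the foyer".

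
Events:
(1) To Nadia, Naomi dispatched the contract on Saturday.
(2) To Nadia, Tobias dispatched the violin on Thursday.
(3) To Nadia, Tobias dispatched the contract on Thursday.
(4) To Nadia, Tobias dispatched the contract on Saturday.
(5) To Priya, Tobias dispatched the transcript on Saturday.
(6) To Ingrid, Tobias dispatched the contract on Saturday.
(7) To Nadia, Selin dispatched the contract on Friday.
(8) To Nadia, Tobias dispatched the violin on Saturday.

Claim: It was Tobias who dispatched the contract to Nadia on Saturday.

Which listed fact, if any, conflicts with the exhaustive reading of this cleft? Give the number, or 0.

1

The cleft puts "Tobias" in focus and presupposes the open proposition with same thing, recipient, setting (the contract / Nadia / on Saturday).
The exhaustive reading says no other agent fits that background.
But fact (1) also has same thing, recipient, setting (the contract / Nadia / on Saturday), with agent = Naomi — so the exhaustive reading fails.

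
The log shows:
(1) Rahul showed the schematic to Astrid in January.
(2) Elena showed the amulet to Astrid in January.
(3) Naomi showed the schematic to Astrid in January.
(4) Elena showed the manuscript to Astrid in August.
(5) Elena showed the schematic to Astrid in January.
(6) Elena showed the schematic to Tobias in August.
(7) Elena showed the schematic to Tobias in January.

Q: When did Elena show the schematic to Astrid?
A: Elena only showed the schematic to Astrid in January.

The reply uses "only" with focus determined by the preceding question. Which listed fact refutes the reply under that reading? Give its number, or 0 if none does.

The question "When did ...?" targets the setting, so in the reply the focus falls on "in January".
So "only" ranges over settings; the rest (agent = Elena, thing = the schematic, recipient = Astrid) is presupposed.
No listed fact shares that background with another setting. Nothing contradicts the reply.
(Fact (7) would refute a reading with focus on the recipient — but that is not what the question asks.)

0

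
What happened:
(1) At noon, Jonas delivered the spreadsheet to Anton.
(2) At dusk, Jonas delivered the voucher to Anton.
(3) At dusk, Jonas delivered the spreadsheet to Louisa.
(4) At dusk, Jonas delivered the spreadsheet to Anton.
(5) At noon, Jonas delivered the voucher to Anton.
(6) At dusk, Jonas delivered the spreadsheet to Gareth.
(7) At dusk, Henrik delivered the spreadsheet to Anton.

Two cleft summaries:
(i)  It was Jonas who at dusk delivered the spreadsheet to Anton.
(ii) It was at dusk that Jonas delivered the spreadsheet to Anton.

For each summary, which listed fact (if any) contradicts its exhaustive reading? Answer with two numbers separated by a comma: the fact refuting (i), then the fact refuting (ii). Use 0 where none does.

7, 1

(i): focus "Jonas". Looking for same thing, recipient, setting (the spreadsheet / Anton / at dusk) with some other agent — fact (7) has Henrik there. Refuted.
(ii): focus "at dusk". Looking for same agent, thing, recipient (Jonas / the spreadsheet / Anton) with some other setting — fact (1) has at noon there. Refuted.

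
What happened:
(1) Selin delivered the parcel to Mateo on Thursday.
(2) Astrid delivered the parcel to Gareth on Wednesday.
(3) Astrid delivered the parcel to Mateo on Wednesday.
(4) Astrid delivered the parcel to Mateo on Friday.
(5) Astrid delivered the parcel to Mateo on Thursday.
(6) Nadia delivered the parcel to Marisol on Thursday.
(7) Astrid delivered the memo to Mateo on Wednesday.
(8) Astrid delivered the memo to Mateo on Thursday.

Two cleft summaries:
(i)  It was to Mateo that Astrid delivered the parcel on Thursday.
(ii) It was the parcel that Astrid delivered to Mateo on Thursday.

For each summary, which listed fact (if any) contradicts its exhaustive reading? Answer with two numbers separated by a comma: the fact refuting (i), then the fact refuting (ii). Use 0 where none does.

Summary (i) focuses "Mateo" (the recipient); background same agent, thing, setting (Astrid / the parcel / on Thursday). No fact matches that background with a different recipient, so 0.
Summary (ii) focuses "the parcel" (the thing); background same agent, recipient, setting (Astrid / Mateo / on Thursday). Fact (8) matches that background with thing = the memo — refutes (ii).

0, 8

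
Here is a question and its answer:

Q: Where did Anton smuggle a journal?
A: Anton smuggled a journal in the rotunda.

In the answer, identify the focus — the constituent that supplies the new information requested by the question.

in the rotunda

The wh-word "where" asks about the location.
In the answer, "Anton" and "a journal" are given — repeated from the question.
The constituent filling the location gap is "in the rotunda"; that is the focus and would carry nuclear stress.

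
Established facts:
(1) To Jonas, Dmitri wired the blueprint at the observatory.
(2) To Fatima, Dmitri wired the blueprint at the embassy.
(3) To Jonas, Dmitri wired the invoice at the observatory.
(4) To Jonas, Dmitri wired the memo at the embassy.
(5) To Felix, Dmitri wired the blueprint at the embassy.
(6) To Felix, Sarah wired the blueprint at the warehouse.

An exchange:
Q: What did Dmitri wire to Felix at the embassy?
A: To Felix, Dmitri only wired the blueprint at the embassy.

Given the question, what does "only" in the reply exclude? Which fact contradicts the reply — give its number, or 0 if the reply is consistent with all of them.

0

The question "What did ...?" targets the thing, so in the reply the focus falls on "the blueprint".
"Only" then excludes alternative things while the background — agent = Dmitri, recipient = Felix, setting = at the embassy — is held fixed.
No fact keeps agent = Dmitri, recipient = Felix, setting = at the embassy while changing the thing; every other fact differs on something backgrounded. The reply stands.
(Fact (2) would refute a reading with focus on the recipient — but that is not what the question asks.)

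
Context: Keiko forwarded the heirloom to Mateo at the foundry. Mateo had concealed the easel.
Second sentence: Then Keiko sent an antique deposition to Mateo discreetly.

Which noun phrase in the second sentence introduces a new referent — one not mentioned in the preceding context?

"Keiko" and "Mateo" in the second sentence are given — already mentioned in the context.
"an antique deposition" has no antecedent in the context; it is discourse-new (the indefinite article also signals a new referent).

an antique deposition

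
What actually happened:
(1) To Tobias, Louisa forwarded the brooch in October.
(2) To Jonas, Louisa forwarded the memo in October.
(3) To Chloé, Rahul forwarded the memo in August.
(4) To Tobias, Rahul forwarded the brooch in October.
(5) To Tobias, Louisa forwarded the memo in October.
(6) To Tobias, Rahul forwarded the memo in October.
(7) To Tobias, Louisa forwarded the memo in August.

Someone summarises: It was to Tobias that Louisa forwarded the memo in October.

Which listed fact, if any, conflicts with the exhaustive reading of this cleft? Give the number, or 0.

The cleft puts "Tobias" in focus and presupposes the open proposition with agent = Louisa, thing = the memo, setting = in October.
Exhaustivity: Tobias is the only recipient satisfying that background.
Fact (2) shares the background but with recipient = Jonas; exhaustivity is violated.

2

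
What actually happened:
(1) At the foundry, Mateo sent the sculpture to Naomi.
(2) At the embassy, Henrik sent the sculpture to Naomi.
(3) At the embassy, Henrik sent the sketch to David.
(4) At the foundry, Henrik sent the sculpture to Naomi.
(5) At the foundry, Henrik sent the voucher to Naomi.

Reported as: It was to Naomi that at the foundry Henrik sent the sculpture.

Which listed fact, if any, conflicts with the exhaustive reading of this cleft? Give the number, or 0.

0

The cleft puts "Naomi" in focus and presupposes the open proposition with Henrik as agent and the sculpture as thing and at the foundry as setting.
The exhaustive reading says no other recipient fits that background.
Every other fact differs from the presupposition on some backgrounded slot, so none challenges the exhaustivity.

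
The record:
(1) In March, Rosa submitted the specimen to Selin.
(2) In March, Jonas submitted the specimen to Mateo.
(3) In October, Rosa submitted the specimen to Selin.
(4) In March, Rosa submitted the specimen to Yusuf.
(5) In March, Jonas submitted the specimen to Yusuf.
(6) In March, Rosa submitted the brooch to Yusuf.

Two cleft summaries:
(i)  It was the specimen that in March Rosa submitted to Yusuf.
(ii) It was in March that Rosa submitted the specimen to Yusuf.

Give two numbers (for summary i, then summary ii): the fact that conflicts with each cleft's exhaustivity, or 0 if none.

(i): focus "the specimen". Looking for same agent, recipient, setting (Rosa / Yusuf / in March) with some other thing — fact (6) has the brooch there. Refuted.
(ii): focus "in March". No fact shares same agent, thing, recipient (Rosa / the specimen / Yusuf) with a different setting. 0.

6, 0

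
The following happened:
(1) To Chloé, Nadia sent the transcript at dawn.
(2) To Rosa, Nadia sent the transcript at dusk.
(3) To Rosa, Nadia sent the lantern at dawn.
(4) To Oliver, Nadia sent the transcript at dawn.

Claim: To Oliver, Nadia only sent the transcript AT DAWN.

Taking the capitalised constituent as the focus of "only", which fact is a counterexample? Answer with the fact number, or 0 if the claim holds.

0

Focus (in capitals) is "at dawn" — the setting. "Only" excludes alternative settings while holding fixed same agent, thing, recipient (Nadia / the transcript / Oliver).
Every other fact changes something in the background, not just the setting. Nothing refutes the claim.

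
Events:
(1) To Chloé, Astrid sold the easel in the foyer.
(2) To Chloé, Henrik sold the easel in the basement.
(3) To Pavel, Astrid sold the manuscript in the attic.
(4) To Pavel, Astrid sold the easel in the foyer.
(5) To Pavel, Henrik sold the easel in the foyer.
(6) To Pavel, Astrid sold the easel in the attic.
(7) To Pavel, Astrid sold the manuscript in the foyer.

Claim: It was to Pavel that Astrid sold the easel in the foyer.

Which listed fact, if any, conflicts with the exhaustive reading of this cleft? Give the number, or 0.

1

Focus of the cleft: "Pavel" (the recipient). Presupposed background: same agent, thing, setting (Astrid / the easel / in the foyer).
Exhaustivity: Pavel is the only recipient satisfying that background.
But fact (1) also has same agent, thing, setting (Astrid / the easel / in the foyer), with recipient = Chloé — so the exhaustive reading fails.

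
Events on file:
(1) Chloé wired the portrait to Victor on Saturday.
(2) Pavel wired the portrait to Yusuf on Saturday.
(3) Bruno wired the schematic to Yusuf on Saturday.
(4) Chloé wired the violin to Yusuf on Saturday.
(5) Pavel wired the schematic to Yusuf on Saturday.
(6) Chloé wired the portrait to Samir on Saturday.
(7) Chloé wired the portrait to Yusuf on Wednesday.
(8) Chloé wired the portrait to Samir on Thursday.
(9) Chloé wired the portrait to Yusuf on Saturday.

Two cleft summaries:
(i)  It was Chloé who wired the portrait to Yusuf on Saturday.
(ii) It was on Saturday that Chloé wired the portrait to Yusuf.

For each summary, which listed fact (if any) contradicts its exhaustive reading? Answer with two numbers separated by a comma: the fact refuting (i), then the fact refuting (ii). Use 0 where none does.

2, 7

Summary (i) focuses "Chloé" (the agent); background same thing, recipient, setting (the portrait / Yusuf / on Saturday). Fact (2) matches that background with agent = Pavel — refutes (i).
Summary (ii) focuses "on Saturday" (the setting); background same agent, thing, recipient (Chloé / the portrait / Yusuf). Fact (7) matches that background with setting = on Wednesday — refutes (ii).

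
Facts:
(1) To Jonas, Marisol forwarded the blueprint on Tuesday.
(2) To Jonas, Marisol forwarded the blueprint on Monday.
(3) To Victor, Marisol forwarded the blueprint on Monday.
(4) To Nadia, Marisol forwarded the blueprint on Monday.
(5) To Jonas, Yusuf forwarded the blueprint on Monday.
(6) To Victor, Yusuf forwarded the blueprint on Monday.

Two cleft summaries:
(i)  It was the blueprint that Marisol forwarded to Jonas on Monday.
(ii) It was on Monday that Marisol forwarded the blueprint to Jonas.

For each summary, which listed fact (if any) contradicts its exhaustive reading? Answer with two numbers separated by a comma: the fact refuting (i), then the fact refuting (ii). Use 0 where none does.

Summary (i) focuses "the blueprint" (the thing); background Marisol as agent and Jonas as recipient and on Monday as setting. No fact matches that background with a different thing, so 0.
Summary (ii) focuses "on Monday" (the setting); background Marisol as agent and the blueprint as thing and Jonas as recipient. Fact (1) matches that background with setting = on Tuesday — refutes (ii).

0, 1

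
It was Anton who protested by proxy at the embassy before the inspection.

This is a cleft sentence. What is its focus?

Anton

In an it-cleft "It was X that/who ...", the clefted constituent X is the focus; the that/who-clause expresses the presupposed open proposition.
Here the focus is "Anton". The backgrounded (presupposed) material includes "by proxy", "at the embassy" and "before the inspection".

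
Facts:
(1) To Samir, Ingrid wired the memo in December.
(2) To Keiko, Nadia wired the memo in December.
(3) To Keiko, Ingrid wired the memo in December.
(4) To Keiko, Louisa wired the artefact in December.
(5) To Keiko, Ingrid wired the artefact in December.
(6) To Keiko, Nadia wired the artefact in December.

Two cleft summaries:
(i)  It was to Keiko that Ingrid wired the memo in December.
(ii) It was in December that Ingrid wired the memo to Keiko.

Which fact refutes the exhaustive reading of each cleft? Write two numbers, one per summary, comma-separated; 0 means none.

1, 0

Summary (i) focuses "Keiko" (the recipient); background agent = Ingrid, thing = the memo, setting = in December. Fact (1) matches that background with recipient = Samir — refutes (i).
Summary (ii) focuses "in December" (the setting); background agent = Ingrid, thing = the memo, recipient = Keiko. No fact matches that background with a different setting, so 0.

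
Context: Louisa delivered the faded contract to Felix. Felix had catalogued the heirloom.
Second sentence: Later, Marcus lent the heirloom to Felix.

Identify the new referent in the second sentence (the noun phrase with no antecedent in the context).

Marcus

"the heirloom" and "Felix" in the second sentence are given — already mentioned in the context.
"Marcus" has no antecedent in the context; it is discourse-new.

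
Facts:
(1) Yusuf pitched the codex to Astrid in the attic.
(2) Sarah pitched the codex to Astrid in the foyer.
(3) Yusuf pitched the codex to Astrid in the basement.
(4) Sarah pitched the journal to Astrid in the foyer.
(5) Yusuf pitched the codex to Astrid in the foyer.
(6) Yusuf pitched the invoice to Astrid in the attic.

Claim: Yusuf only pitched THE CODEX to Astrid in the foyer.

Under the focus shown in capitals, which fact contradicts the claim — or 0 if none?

The capitals mark "the codex" as focus. So "only" rules out other things, with the rest (same agent, recipient, setting (Yusuf / Astrid / in the foyer)) as background.
Every other fact changes something in the background, not just the thing. Nothing refutes the claim.

0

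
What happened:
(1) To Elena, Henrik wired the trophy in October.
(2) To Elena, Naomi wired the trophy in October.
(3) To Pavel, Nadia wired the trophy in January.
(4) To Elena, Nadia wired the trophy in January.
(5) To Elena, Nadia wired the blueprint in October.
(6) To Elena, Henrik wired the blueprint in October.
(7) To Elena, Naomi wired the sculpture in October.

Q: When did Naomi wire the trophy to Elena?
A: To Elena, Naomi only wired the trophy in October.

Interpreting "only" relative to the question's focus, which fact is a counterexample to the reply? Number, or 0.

0

Answering "When did ...?" puts focus on the setting — here, "in October".
"Only" then excludes alternative settings while the background — agent = Naomi, thing = the trophy, recipient = Elena — is held fixed.
No fact keeps agent = Naomi, thing = the trophy, recipient = Elena while changing the setting; every other fact differs on something backgrounded. The reply stands.
(Fact (7) would refute a reading with focus on the thing — but that is not what the question asks.)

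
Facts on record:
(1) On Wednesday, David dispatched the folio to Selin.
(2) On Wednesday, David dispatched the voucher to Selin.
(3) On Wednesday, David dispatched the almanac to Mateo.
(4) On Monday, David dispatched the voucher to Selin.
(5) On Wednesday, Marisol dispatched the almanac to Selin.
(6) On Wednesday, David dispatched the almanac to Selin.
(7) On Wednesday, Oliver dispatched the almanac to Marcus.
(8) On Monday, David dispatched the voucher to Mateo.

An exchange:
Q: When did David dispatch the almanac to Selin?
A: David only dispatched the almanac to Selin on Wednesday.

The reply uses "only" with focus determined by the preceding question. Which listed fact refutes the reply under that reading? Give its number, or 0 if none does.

0

The question "When did ...?" targets the setting, so in the reply the focus falls on "on Wednesday".
"Only" then excludes alternative settings while the background — agent = David, thing = the almanac, recipient = Selin — is held fixed.
No listed fact shares that background with another setting. Nothing contradicts the reply.
(Fact (1) would refute a reading with focus on the thing — but that is not what the question asks.)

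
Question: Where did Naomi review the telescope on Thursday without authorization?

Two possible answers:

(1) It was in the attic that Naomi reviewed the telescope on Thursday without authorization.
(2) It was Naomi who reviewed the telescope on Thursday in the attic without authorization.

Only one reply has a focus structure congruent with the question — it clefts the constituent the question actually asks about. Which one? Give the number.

1

The question word "where" targets the location.
Option (1) clefts "in the attic" — that matches what the question asks about.
Option (2) clefts "Naomi" — the subject (agent), not what was asked.
So the congruent reply is (1).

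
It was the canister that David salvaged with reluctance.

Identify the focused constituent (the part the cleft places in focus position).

the canister

In an it-cleft "It was X that/who ...", the clefted constituent X is the focus; the that/who-clause expresses the presupposed open proposition.
Here the focus is "the canister". The backgrounded (presupposed) material includes "David" and "with reluctance".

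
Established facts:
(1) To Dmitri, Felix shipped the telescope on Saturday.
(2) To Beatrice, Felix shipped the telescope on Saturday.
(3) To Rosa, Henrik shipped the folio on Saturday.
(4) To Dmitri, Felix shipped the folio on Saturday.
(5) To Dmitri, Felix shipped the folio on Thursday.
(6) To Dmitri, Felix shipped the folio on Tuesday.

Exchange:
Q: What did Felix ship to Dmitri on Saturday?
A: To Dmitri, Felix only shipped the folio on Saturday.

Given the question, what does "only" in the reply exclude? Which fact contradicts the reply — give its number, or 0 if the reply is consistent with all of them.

The question "What did ...?" targets the thing, so in the reply the focus falls on "the folio".
"Only" then excludes alternative things while the background — agent = Felix, recipient = Dmitri, setting = on Saturday — is held fixed.
Fact (1) shares the background with a different thing (the telescope) — counterexample.
(Fact (5) would refute a reading with focus on the setting — but that is not what the question asks.)

1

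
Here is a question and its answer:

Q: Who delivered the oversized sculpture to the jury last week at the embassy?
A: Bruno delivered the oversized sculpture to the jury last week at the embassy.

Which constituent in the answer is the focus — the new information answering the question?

The wh-word "who" asks about the subject (agent).
In the answer, "the oversized sculpture", "to the jury", "last week" and "at the embassy" are given — repeated from the question.
The constituent filling the subject (agent) gap is "Bruno"; that is the focus and would carry nuclear stress.

Bruno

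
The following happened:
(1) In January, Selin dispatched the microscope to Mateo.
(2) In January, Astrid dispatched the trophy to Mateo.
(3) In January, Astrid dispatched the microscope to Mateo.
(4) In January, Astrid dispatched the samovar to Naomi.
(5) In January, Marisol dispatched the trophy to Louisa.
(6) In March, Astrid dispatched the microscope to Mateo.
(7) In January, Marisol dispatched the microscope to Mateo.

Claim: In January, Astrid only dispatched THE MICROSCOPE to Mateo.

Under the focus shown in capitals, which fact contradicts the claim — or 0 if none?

2

The capitals mark "the microscope" as focus. So "only" rules out other things, with the rest (same agent, recipient, setting (Astrid / Mateo / in January)) as background.
Fact (2) matches on same agent, recipient, setting (Astrid / Mateo / in January), but has thing = the trophy instead. That refutes the claim.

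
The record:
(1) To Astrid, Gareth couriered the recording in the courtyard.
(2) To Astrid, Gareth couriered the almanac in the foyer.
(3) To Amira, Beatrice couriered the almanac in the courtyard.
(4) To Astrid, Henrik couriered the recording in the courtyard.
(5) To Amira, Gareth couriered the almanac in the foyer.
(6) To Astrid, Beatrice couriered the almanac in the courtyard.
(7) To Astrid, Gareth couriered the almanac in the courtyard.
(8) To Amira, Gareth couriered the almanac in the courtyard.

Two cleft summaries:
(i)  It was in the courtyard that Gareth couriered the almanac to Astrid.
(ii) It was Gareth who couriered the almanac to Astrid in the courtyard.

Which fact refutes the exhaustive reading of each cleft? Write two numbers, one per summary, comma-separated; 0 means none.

Summary (i) focuses "in the courtyard" (the setting); background Gareth as agent and the almanac as thing and Astrid as recipient. Fact (2) matches that background with setting = in the foyer — refutes (i).
Summary (ii) focuses "Gareth" (the agent); background the almanac as thing and Astrid as recipient and in the courtyard as setting. Fact (6) matches that background with agent = Beatrice — refutes (ii).

2, 6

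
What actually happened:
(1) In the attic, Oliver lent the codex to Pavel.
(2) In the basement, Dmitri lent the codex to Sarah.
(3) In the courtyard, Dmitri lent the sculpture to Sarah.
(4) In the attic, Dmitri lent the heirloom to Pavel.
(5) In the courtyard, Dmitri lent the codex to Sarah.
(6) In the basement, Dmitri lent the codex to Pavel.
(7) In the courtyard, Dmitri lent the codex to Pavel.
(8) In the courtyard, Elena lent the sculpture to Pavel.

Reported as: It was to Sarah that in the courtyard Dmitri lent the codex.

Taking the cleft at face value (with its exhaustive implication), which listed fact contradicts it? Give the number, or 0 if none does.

7

Focus of the cleft: "Sarah" (the recipient). Presupposed background: same agent, thing, setting (Dmitri / the codex / in the courtyard).
The exhaustive reading says no other recipient fits that background.
But fact (7) also has same agent, thing, setting (Dmitri / the codex / in the courtyard), with recipient = Pavel — so the exhaustive reading fails.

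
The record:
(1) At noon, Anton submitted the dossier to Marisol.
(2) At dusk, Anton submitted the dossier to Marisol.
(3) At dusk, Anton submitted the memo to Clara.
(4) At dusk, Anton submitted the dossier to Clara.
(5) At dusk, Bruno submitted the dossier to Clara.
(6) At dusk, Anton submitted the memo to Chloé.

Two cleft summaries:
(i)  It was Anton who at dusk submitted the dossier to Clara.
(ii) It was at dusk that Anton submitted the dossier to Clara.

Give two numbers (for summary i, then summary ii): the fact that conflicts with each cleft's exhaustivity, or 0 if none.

(i): focus "Anton". Looking for the dossier as thing and Clara as recipient and at dusk as setting with some other agent — fact (5) has Bruno there. Refuted.
(ii): focus "at dusk". No fact shares Anton as agent and the dossier as thing and Clara as recipient with a different setting. 0.

5, 0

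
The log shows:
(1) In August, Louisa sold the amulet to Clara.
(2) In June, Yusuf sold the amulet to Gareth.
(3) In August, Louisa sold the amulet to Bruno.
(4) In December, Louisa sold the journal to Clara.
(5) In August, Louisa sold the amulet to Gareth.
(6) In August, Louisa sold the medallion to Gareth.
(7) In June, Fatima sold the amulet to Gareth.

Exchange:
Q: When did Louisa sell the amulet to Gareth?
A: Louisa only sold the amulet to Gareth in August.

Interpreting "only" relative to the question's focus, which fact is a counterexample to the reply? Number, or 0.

0

Answering "When did ...?" puts focus on the setting — here, "in August".
"Only" then excludes alternative settings while the background — agent = Louisa, thing = the amulet, recipient = Gareth — is held fixed.
No listed fact shares that background with another setting. Nothing contradicts the reply.
(Fact (6) would refute a reading with focus on the thing — but that is not what the question asks.)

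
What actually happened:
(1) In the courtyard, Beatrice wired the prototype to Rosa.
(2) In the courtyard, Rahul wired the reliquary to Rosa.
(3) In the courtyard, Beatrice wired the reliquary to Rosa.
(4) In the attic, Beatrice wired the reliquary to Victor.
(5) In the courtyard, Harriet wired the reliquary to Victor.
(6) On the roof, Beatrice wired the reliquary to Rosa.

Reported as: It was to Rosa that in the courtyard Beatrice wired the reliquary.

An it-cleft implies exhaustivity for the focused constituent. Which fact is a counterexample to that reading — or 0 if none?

The cleft puts "Rosa" in focus and presupposes the open proposition with same agent, thing, setting (Beatrice / the reliquary / in the courtyard).
The exhaustive reading says no other recipient fits that background.
No listed fact matches the background with a different recipient. Exhaustivity holds.

0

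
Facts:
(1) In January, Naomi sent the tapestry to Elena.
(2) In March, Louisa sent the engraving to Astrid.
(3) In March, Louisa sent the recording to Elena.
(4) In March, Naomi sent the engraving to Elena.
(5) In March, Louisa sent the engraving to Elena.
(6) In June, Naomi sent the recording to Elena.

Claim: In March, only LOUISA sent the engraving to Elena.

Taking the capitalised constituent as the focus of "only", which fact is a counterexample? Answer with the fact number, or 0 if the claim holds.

Focus (in capitals) is "Louisa" — the agent. "Only" excludes alternative agents while holding fixed thing = the engraving, recipient = Elena, setting = in March.
Fact (4) matches on thing = the engraving, recipient = Elena, setting = in March, but has agent = Naomi instead. That refutes the claim.

4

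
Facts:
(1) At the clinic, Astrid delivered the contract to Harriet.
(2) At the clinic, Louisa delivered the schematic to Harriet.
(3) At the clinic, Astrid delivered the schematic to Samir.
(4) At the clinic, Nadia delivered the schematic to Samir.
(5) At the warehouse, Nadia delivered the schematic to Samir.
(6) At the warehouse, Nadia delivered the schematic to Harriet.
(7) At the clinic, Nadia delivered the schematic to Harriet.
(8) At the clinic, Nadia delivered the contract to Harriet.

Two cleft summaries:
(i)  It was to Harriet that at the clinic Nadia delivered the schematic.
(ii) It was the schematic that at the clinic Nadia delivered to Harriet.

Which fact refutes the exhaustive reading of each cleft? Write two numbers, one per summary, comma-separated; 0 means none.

(i): focus "Harriet". Looking for agent = Nadia, thing = the schematic, setting = at the clinic with some other recipient — fact (4) has Samir there. Refuted.
(ii): focus "the schematic". Looking for agent = Nadia, recipient = Harriet, setting = at the clinic with some other thing — fact (8) has the contract there. Refuted.

4, 8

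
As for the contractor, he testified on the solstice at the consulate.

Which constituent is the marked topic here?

the contractor

The construction explicitly marks "the contractor" as what the sentence is about — the topic.
The remainder of the clause is the comment (what is said about the topic).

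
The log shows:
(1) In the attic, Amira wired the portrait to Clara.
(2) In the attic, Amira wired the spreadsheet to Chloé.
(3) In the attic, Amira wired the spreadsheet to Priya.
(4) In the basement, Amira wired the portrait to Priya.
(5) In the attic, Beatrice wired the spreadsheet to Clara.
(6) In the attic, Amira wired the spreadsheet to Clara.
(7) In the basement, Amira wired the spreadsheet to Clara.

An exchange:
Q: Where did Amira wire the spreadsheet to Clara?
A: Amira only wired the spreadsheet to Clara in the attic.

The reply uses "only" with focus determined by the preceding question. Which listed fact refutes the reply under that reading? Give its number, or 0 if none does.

The question "Where did ...?" targets the setting, so in the reply the focus falls on "in the attic".
"Only" then excludes alternative settings while the background — Amira as agent and the spreadsheet as thing and Clara as recipient — is held fixed.
Fact (7) shares the background with a different setting (in the basement) — counterexample.
(Fact (1) would refute a reading with focus on the thing — but that is not what the question asks.)

7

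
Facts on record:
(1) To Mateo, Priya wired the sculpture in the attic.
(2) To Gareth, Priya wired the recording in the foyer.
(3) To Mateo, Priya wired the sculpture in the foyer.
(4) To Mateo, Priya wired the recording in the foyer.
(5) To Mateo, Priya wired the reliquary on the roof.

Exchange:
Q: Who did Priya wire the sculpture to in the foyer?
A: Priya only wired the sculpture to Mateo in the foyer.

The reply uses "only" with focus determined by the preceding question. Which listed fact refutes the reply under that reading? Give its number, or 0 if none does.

Answering "Who did ... to ...?" puts focus on the recipient — here, "Mateo".
"Only" then excludes alternative recipients while the background — agent = Priya, thing = the sculpture, setting = in the foyer — is held fixed.
No listed fact shares that background with another recipient. Nothing contradicts the reply.
(Fact (1) would refute a reading with focus on the setting — but that is not what the question asks.)

0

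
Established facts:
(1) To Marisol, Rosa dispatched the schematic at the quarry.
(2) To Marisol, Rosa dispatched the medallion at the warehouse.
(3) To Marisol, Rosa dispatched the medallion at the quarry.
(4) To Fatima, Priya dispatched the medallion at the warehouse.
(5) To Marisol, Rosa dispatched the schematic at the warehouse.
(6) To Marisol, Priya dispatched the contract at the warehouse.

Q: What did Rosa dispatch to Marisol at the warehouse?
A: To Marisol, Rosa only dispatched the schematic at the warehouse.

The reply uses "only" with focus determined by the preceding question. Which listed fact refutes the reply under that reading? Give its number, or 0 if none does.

The question "What did ...?" targets the thing, so in the reply the focus falls on "the schematic".
So "only" ranges over things; the rest (agent = Rosa, recipient = Marisol, setting = at the warehouse) is presupposed.
Fact (2) shares the background with a different thing (the medallion) — counterexample.
(Fact (1) would refute a reading with focus on the setting — but that is not what the question asks.)

2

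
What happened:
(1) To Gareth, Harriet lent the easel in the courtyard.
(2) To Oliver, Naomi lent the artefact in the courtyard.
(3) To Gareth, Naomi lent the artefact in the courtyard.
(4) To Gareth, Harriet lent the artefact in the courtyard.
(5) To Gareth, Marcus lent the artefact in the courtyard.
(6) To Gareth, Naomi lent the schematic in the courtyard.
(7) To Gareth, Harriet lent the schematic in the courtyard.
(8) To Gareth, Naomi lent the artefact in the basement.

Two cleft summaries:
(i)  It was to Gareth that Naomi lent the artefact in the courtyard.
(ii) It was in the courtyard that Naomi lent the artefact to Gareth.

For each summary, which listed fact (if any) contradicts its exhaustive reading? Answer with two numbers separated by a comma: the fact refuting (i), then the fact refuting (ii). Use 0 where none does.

2, 8

Summary (i) focuses "Gareth" (the recipient); background Naomi as agent and the artefact as thing and in the courtyard as setting. Fact (2) matches that background with recipient = Oliver — refutes (i).
Summary (ii) focuses "in the courtyard" (the setting); background Naomi as agent and the artefact as thing and Gareth as recipient. Fact (8) matches that background with setting = in the basement — refutes (ii).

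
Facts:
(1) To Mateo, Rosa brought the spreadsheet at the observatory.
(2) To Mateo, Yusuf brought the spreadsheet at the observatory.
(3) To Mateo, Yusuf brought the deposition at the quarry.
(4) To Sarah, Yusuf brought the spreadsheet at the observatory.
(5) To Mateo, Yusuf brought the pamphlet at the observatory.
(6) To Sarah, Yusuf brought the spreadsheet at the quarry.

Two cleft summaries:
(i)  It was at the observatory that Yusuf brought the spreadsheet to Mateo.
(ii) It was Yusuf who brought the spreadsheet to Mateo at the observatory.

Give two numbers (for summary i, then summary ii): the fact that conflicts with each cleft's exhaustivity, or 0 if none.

0, 1

(i): focus "at the observatory". No fact shares same agent, thing, recipient (Yusuf / the spreadsheet / Mateo) with a different setting. 0.
(ii): focus "Yusuf". Looking for same thing, recipient, setting (the spreadsheet / Mateo / at the observatory) with some other agent — fact (1) has Rosa there. Refuted.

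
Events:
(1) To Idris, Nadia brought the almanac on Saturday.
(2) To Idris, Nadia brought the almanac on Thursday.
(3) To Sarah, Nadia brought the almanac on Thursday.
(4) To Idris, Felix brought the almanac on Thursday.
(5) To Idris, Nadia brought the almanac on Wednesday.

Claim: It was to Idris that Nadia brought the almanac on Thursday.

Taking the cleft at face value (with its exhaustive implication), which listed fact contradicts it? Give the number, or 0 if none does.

3

The cleft puts "Idris" in focus and presupposes the open proposition with Nadia as agent and the almanac as thing and on Thursday as setting.
Exhaustivity: Idris is the only recipient satisfying that background.
Fact (3) shares the background but with recipient = Sarah; exhaustivity is violated.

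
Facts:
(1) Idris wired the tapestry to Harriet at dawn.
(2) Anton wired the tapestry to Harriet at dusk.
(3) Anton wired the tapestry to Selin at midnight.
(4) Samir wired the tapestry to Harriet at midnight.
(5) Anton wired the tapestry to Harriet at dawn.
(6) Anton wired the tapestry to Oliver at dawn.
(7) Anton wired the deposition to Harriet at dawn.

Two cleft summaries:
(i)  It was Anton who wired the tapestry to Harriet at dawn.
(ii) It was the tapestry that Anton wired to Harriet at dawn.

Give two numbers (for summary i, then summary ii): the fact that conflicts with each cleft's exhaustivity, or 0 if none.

1, 7

Summary (i) focuses "Anton" (the agent); background thing = the tapestry, recipient = Harriet, setting = at dawn. Fact (1) matches that background with agent = Idris — refutes (i).
Summary (ii) focuses "the tapestry" (the thing); background agent = Anton, recipient = Harriet, setting = at dawn. Fact (7) matches that background with thing = the deposition — refutes (ii).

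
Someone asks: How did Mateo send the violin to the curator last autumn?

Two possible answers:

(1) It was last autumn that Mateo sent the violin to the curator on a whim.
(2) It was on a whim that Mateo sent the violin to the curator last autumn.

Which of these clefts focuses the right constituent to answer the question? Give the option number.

The question word "how" targets the manner.
Option (1) clefts "last autumn" — the time, not what was asked.
Option (2) clefts "on a whim" — that matches what the question asks about.
So the congruent reply is (2).

2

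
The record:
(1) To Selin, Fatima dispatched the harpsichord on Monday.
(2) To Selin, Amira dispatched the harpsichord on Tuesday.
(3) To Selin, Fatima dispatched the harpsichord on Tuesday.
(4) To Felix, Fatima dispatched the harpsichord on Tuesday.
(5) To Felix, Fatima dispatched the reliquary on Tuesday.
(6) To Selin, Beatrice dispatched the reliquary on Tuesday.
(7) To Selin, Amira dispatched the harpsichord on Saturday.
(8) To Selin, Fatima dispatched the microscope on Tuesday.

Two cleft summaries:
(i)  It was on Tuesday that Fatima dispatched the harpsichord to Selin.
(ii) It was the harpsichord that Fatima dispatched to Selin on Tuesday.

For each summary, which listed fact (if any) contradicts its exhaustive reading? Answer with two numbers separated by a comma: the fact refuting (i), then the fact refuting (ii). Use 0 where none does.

(i): focus "on Tuesday". Looking for agent = Fatima, thing = the harpsichord, recipient = Selin with some other setting — fact (1) has on Monday there. Refuted.
(ii): focus "the harpsichord". Looking for agent = Fatima, recipient = Selin, setting = on Tuesday with some other thing — fact (8) has the microscope there. Refuted.

1, 8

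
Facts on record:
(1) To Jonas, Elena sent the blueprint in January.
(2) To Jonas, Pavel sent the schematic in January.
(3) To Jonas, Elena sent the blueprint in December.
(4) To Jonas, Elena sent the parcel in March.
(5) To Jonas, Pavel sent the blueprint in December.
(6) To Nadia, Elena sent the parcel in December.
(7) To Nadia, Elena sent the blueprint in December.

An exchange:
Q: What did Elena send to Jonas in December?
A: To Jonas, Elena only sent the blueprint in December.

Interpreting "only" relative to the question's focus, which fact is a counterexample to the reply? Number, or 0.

The question "What did ...?" targets the thing, so in the reply the focus falls on "the blueprint".
So "only" ranges over things; the rest (Elena as agent and Jonas as recipient and in December as setting) is presupposed.
No listed fact shares that background with another thing. Nothing contradicts the reply.
(Fact (7) would refute a reading with focus on the recipient — but that is not what the question asks.)

0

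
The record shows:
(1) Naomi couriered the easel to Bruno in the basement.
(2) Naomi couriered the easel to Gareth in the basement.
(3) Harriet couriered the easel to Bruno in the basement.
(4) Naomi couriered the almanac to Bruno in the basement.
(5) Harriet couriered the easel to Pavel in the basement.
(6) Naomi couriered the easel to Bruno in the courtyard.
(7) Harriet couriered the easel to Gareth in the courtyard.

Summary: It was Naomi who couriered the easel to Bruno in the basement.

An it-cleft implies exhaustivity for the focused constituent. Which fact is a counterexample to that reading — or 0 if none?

3

The cleft puts "Naomi" in focus and presupposes the open proposition with same thing, recipient, setting (the easel / Bruno / in the basement).
Exhaustivity: Naomi is the only agent satisfying that background.
Fact (3) shares the background but with agent = Harriet; exhaustivity is violated.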